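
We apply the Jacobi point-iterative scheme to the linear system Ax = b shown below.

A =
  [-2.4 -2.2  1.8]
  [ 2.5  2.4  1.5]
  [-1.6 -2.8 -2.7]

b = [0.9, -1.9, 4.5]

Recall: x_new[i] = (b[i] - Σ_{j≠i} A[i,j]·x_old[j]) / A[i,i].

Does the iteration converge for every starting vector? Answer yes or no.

no

Split A = D + L + U, D = diag(-2.4, 2.4, -2.7).
Jacobi: T = -D⁻¹(L+U), T[1,0] = -(2.5)/(2.4) = -1.0417; T[1,1] = 0.
  T[0,:] = [+0.0000, -0.9167, +0.7500]
  T[1,:] = [-1.0417, +0.0000, -0.6250]
  T[2,:] = [-0.5926, -1.0370, +0.0000]
eigenvalue magnitudes: 1.2402, 0.6908, 0.5494.
spectral radius ρ = 1.2402; 1.2402 > 1, so it fails to converge.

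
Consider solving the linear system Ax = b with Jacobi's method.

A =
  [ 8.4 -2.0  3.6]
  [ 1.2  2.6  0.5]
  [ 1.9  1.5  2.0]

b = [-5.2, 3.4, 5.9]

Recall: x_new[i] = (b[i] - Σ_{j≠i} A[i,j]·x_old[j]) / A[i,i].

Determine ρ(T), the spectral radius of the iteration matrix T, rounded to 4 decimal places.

0.7611

Diagonal D = diag(8.4, 2.6, 2); L, U strict lower/upper.
Jacobi: T = -D⁻¹(L+U), T[0,2] = -(3.6)/(8.4) = -0.4286; T[0,0] = 0.
  T[0,:] = [+0.0000  +0.2381  -0.4286]
  T[1,:] = [-0.4615  +0.0000  -0.1923]
  T[2,:] = [-0.9500  -0.7500  +0.0000]
|roots of det(T-λI)|: 0.7611, 0.4645, 0.2966.
ρ(T) = max|λ| = 0.7611; 0.7611 < 1, so it converges for any x₀.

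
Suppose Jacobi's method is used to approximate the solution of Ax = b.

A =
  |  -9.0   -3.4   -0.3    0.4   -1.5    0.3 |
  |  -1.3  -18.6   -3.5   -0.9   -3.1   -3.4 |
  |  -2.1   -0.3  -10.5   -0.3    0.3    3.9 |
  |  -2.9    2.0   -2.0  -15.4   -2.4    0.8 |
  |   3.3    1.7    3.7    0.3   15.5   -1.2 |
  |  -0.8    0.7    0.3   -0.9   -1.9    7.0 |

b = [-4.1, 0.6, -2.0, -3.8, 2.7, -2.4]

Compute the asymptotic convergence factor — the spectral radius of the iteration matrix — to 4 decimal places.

0.5064

Diagonal D = diag(-9, -18.6, -10.5, -15.4, 15.5, 7); L, U strict lower/upper.
T_J = -D⁻¹(L+U): T[1,3] = -(-0.9)/(-18.6) = -0.0484; T[1,1] = 0.
  T[0,:] = [+0.0000, -0.3778, -0.0333, +0.0444, -0.1667, +0.0333]
  T[1,:] = [-0.0699, +0.0000, -0.1882, -0.0484, -0.1667, -0.1828]
  T[2,:] = [-0.2000, -0.0286, +0.0000, -0.0286, +0.0286, +0.3714]
  T[3,:] = [-0.1883, +0.1299, -0.1299, +0.0000, -0.1558, +0.0519]
  T[4,:] = [-0.2129, -0.1097, -0.2387, -0.0194, +0.0000, +0.0774]
  T[5,:] = [+0.1143, -0.1000, -0.0429, +0.1286, +0.2714, +0.0000]
|roots of det(T-λI)|: 0.5064, 0.3085, 0.3085, 0.1133, 0.1133, 0.0854.
spectral radius ρ = 0.5064; 0.5064 < 1, so it converges for any x₀.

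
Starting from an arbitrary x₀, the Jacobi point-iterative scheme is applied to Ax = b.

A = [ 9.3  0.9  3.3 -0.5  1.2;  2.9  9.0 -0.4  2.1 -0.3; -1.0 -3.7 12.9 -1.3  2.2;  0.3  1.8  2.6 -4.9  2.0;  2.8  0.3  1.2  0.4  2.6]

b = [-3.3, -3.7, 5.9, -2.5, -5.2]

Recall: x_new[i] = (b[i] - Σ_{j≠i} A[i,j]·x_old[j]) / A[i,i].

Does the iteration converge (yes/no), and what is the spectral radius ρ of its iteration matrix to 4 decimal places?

yes, ρ = 0.6143

Split A = D + L + U, D = diag(9.3, 9, 12.9, -4.9, 2.6).
Jacobi T = -D⁻¹(L+U): T[0,2] = -(3.3)/(9.3) = -0.3548; T[0,0] = 0.
  T[0,:] = [+0.0000, -0.0968, -0.3548, +0.0538, -0.1290]
  T[1,:] = [-0.3222, +0.0000, +0.0444, -0.2333, +0.0333]
  T[2,:] = [+0.0775, +0.2868, +0.0000, +0.1008, -0.1705]
  T[3,:] = [+0.0612, +0.3673, +0.5306, +0.0000, +0.4082]
  T[4,:] = [-1.0769, -0.1154, -0.4615, -0.1538, +0.0000]
eigenvalue magnitudes: 0.6143, 0.3276, 0.3276, 0.2997, 0.2997.
ρ = 0.6143; 0.6143 < 1: convergent.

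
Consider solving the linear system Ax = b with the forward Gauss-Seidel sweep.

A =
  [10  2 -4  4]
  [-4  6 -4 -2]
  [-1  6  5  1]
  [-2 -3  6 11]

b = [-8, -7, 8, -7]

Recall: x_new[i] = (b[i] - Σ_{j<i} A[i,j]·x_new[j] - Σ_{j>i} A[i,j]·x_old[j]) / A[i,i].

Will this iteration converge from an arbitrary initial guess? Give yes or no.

yes

Diagonal D = diag(10, 6, 5, 11); L, U strict lower/upper.
Gauss-Seidel: T = -(D+L)⁻¹U, row 0 first, T[0,2] = -(-4)/(10) = +0.4000; later rows by forward substitution.
  T[0,:] = [+0.0000  -0.2000  +0.4000  -0.4000]
  T[1,:] = [+0.0000  -0.1333  +0.9333  +0.0667]
  T[2,:] = [+0.0000  +0.1200  -1.0400  -0.3600]
  T[3,:] = [+0.0000  -0.1382  +0.8945  +0.1418]
eigenvalue magnitudes: 0.7770, 0.2770, 0.0225, 0.0000.
ρ = 0.7770; 0.7770 < 1, so it converges for any x₀.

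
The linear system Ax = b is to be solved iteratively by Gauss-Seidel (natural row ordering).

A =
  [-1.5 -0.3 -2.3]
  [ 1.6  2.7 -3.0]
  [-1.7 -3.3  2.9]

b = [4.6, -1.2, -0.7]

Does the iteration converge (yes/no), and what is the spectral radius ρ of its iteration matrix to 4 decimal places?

Let D = diag(-1.5, 2.7, 2.9); L, U the strict triangles.
Gauss-Seidel: T = -(D+L)⁻¹U, row 0 first, T[0,1] = -(-0.3)/(-1.5) = -0.2000; later rows by forward substitution.
  T[0,:] = [+0.0000 -0.2000 -1.5333]
  T[1,:] = [+0.0000 +0.1185 +2.0198]
  T[2,:] = [+0.0000 +0.0176 +1.3995]
|eigenvalues of T|: 1.4267, 0.0913, 0.0000.
ρ(T) = max|λ| = 1.4267; 1.4267 > 1: divergent.

no, ρ = 1.4267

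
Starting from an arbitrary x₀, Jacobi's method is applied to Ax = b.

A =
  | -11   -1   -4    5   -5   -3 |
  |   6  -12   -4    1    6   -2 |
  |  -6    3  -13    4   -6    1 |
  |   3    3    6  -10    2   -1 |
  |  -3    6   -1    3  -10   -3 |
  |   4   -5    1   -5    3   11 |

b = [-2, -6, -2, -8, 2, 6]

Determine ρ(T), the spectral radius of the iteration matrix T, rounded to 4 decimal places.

1.2300

Let D = diag(-11, -12, -13, -10, -10, 11); L, U the strict triangles.
T_J = -D⁻¹(L+U): T[5,2] = -(1)/(11) = -0.0909; T[5,5] = 0.
  T[0,:] = [+0.0000 -0.0909 -0.3636 +0.4545 -0.4545 -0.2727]
  T[1,:] = [+0.5000 +0.0000 -0.3333 +0.0833 +0.5000 -0.1667]
  T[2,:] = [-0.4615 +0.2308 +0.0000 +0.3077 -0.4615 +0.0769]
  T[3,:] = [+0.3000 +0.3000 +0.6000 +0.0000 +0.2000 -0.1000]
  T[4,:] = [-0.3000 +0.6000 -0.1000 +0.3000 +0.0000 -0.3000]
  T[5,:] = [-0.3636 +0.4545 -0.0909 +0.4545 -0.2727 +0.0000]
moduli |λ_i(T)| = 1.2300, 0.5978, 0.5978, 0.3866, 0.1659, 0.0101.
spectral radius ρ = 1.2300; 1.2300 > 1 ⇒ diverges.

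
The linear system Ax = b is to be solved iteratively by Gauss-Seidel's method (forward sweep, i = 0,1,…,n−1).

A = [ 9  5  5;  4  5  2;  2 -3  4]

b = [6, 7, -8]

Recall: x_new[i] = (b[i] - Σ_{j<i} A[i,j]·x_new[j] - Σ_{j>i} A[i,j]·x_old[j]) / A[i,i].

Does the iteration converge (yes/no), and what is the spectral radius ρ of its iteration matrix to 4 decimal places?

yes, ρ = 0.5556

Let D = diag(9, 5, 4); L, U the strict triangles.
T_GS = -(D+L)⁻¹U: row 0 first, T[0,1] = -(5)/(9) = -0.5556; later rows by forward substitution.
  T[0,:] = [+0.0000 -0.5556 -0.5556]
  T[1,:] = [+0.0000 +0.4444 +0.0444]
  T[2,:] = [+0.0000 +0.6111 +0.3111]
|eigenvalues of T|: 0.5556, 0.2000, 0.0000.
ρ = 0.5556; 0.5556 < 1: convergent.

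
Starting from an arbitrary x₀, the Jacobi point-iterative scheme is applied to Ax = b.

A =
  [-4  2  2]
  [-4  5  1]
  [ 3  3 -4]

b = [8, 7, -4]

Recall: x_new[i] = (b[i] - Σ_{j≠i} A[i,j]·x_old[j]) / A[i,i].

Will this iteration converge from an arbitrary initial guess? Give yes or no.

Split A = D + L + U, D = diag(-4, 5, -4).
Jacobi T = -D⁻¹(L+U): T[2,0] = -(3)/(-4) = +0.7500; T[2,2] = 0.
  T[0,:] = [+0.0000, +0.5000, +0.5000]
  T[1,:] = [+0.8000, +0.0000, -0.2000]
  T[2,:] = [+0.7500, +0.7500, +0.0000]
|λ(T)| sorted: 0.9310, 0.4916, 0.4916.
ρ = 0.9310; 0.9310 < 1 ⇒ converges.

yes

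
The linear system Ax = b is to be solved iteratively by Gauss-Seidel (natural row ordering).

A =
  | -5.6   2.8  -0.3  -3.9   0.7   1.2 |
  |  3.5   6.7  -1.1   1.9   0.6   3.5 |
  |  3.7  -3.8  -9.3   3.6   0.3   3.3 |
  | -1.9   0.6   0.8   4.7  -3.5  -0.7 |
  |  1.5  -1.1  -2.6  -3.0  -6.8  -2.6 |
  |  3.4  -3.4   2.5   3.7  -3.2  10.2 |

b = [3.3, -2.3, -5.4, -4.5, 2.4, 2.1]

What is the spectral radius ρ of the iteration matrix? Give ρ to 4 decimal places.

Diagonal D = diag(-5.6, 6.7, -9.3, 4.7, -6.8, 10.2); L, U strict lower/upper.
Gauss-Seidel: T = -(D+L)⁻¹U, row 0 first, T[0,2] = -(-0.3)/(-5.6) = -0.0536; later rows by forward substitution.
  T[0,:] = [+0.0000 +0.5000 -0.0536 -0.6964 +0.1250 +0.2143]
  T[1,:] = [+0.0000 -0.2612 +0.1922 +0.0802 -0.1549 -0.6343]
  T[2,:] = [+0.0000 +0.3056 -0.0998 +0.0772 +0.1453 +0.6993]
  T[3,:] = [+0.0000 +0.1834 -0.0292 -0.3049 +0.7903 +0.1975]
  T[4,:] = [+0.0000 -0.0453 +0.0081 -0.0616 -0.3516 -0.5870]
  T[5,:] = [+0.0000 -0.4094 +0.1195 +0.3312 -0.5258 -0.7101]
moduli |λ_i(T)| = 1.5331, 0.2737, 0.2656, 0.2656, 0.1019, 0.0000.
ρ(T) = max|λ| = 1.5331; 1.5331 > 1 ⇒ diverges.

1.5331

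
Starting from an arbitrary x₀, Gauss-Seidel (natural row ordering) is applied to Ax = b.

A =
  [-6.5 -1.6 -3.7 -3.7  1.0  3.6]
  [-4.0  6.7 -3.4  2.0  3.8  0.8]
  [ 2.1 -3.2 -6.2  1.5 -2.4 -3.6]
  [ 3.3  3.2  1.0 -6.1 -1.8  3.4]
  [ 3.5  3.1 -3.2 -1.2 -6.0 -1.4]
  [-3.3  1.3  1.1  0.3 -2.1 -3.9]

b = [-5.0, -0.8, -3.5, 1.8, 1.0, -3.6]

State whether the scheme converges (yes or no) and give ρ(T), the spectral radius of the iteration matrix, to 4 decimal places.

Diagonal D = diag(-6.5, 6.7, -6.2, -6.1, -6, -3.9); L, U strict lower/upper.
GS T = -(D+L)⁻¹U: row 0 first, T[0,4] = -(1)/(-6.5) = +0.1538; later rows by forward substitution.
  T[0,:] = [+0.0000, -0.2462, -0.5692, -0.5692, +0.1538, +0.5538]
  T[1,:] = [+0.0000, -0.1470, +0.1676, -0.6383, -0.4753, +0.2113]
  T[2,:] = [+0.0000, -0.0075, -0.2793, +0.3786, -0.0897, -0.5021]
  T[3,:] = [+0.0000, -0.2115, -0.2658, -0.5807, -0.4759, +0.8855]
  T[4,:] = [+0.0000, -0.1732, -0.0433, -0.7476, -0.0128, +0.2896]
  T[5,:] = [+0.0000, +0.2342, +0.4616, +0.7336, -0.3436, -0.6276]
|λ(T)| sorted: 1.4706, 0.5742, 0.5138, 0.5138, 0.0079, 0.0000.
spectral radius ρ = 1.4706; 1.4706 > 1, so it fails to converge.

no, ρ = 1.4706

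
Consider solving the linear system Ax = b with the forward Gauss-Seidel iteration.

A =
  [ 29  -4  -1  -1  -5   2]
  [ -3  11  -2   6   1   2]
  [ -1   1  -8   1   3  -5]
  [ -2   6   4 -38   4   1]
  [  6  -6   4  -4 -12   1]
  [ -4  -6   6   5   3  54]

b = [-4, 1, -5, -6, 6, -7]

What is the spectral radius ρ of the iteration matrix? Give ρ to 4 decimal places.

Diagonal D = diag(29, 11, -8, -38, -12, 54); L, U strict lower/upper.
T_GS = -(D+L)⁻¹U: row 0 first, T[0,1] = -(-4)/(29) = +0.1379; later rows by forward substitution.
  T[0,:] = [+0.0000 +0.1379 +0.0345 +0.0345 +0.1724 -0.0690]
  T[1,:] = [+0.0000 +0.0376 +0.1912 -0.5361 -0.0439 -0.2006]
  T[2,:] = [+0.0000 -0.0125 +0.0196 +0.0537 +0.3480 -0.6415]
  T[3,:] = [+0.0000 -0.0026 +0.0304 -0.0808 +0.1259 -0.0693]
  T[4,:] = [+0.0000 +0.0469 -0.0820 +0.3301 +0.1822 -0.0416]
  T[5,:] = [+0.0000 +0.0134 +0.0234 -0.0738 -0.0525 +0.0526]
eigenvalue magnitudes: 0.2386, 0.1564, 0.1564, 0.1512, 0.0023, 0.0000.
spectral radius ρ = 0.2386; 0.2386 < 1: convergent.

0.2386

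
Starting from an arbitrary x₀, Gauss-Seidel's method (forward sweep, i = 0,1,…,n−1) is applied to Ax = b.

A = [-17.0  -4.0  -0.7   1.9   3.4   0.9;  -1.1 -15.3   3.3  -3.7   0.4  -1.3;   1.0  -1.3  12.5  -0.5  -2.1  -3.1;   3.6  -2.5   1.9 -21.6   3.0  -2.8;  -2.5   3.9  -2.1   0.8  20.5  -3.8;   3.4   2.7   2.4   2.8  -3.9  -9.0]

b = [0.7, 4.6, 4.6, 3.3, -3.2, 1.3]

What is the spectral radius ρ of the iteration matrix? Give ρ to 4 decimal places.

0.3303

A = D + L + U where D = diag(-17, -15.3, 12.5, -21.6, 20.5, -9).
GS T = -(D+L)⁻¹U: row 0 first, T[0,2] = -(-0.7)/(-17) = -0.0412; later rows by forward substitution.
  T[0,:] = [+0.0000 -0.2353 -0.0412 +0.1118 +0.2000 +0.0529]
  T[1,:] = [+0.0000 +0.0169 +0.2186 -0.2499 +0.0118 -0.0888]
  T[2,:] = [+0.0000 +0.0206 +0.0260 +0.0051 +0.1532 +0.2345]
  T[3,:] = [+0.0000 -0.0394 -0.0299 +0.0480 +0.1843 -0.0899]
  T[4,:] = [+0.0000 -0.0283 -0.0428 +0.0598 +0.0307 +0.2362]
  T[5,:] = [+0.0000 -0.0783 +0.0662 -0.0424 +0.1640 -0.0744]
|λ(T)| sorted: 0.3303, 0.2197, 0.2197, 0.0352, 0.0352, 0.0000.
ρ(T) = max|λ| = 0.3303; 0.3303 < 1 ⇒ converges.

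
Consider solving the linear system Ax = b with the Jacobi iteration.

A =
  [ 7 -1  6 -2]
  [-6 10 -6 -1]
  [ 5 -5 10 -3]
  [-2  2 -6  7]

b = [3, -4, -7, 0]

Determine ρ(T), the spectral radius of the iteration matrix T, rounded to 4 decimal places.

1.2714

Split A = D + L + U, D = diag(7, 10, 10, 7).
T_J = -D⁻¹(L+U): T[1,3] = -(-1)/(10) = +0.1000; T[1,1] = 0.
  T[0,:] = [+0.0000 +0.1429 -0.8571 +0.2857]
  T[1,:] = [+0.6000 +0.0000 +0.6000 +0.1000]
  T[2,:] = [-0.5000 +0.5000 +0.0000 +0.3000]
  T[3,:] = [+0.2857 -0.2857 +0.8571 +0.0000]
|λ(T)| sorted: 1.2714, 0.7515, 0.3182, 0.3182.
ρ(T) = max|λ| = 1.2714; 1.2714 > 1 ⇒ diverges.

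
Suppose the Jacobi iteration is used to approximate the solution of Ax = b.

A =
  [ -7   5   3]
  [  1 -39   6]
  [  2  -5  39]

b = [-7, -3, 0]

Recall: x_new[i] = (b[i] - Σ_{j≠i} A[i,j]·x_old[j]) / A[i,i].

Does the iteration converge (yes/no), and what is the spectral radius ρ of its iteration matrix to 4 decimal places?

yes, ρ = 0.1944

Split A = D + L + U, D = diag(-7, -39, 39).
T_J = -D⁻¹(L+U): T[0,1] = -(5)/(-7) = +0.7143; T[0,0] = 0.
  T[0,:] = [+0.0000, +0.7143, +0.4286]
  T[1,:] = [+0.0256, +0.0000, +0.1538]
  T[2,:] = [-0.0513, +0.1282, +0.0000]
|roots of det(T-λI)|: 0.1944, 0.1474, 0.1474.
ρ = 0.1944; 0.1944 < 1: convergent.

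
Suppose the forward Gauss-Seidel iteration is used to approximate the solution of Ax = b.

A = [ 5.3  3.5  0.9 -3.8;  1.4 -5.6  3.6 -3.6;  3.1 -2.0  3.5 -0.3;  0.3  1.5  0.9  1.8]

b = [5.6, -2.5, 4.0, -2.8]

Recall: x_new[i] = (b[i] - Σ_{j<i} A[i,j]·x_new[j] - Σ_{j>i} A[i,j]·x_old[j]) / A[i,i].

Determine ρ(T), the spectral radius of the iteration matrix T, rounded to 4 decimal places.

1.4982

Write A = D+L+U with D = diag(5.3, -5.6, 3.5, 1.8).
T_GS = -(D+L)⁻¹U: row 0 first, T[0,3] = -(-3.8)/(5.3) = +0.7170; later rows by forward substitution.
  T[0,:] = [+0.0000 -0.6604 -0.1698 +0.7170]
  T[1,:] = [+0.0000 -0.1651 +0.6004 -0.4636]
  T[2,:] = [+0.0000 +0.4906 +0.4935 -0.8142]
  T[3,:] = [+0.0000 +0.0024 -0.7188 +0.6740]
eigenvalue magnitudes: 1.4982, 0.4876, 0.0083, 0.0000.
ρ = 1.4982; 1.4982 > 1: divergent.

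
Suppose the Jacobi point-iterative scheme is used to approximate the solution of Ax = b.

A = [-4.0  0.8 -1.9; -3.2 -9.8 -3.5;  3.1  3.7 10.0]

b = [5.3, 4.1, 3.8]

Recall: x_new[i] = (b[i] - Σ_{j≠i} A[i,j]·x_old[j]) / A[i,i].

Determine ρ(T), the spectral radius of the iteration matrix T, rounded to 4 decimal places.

A = D + L + U where D = diag(-4, -9.8, 10).
Jacobi: T = -D⁻¹(L+U), T[1,2] = -(-3.5)/(-9.8) = -0.3571; T[1,1] = 0.
  T[0,:] = [+0.0000 +0.2000 -0.4750]
  T[1,:] = [-0.3265 +0.0000 -0.3571]
  T[2,:] = [-0.3100 -0.3700 +0.0000]
|λ(T)| sorted: 0.5297, 0.3251, 0.2047.
ρ(T) = max|λ| = 0.5297; 0.5297 < 1 ⇒ converges.

0.5297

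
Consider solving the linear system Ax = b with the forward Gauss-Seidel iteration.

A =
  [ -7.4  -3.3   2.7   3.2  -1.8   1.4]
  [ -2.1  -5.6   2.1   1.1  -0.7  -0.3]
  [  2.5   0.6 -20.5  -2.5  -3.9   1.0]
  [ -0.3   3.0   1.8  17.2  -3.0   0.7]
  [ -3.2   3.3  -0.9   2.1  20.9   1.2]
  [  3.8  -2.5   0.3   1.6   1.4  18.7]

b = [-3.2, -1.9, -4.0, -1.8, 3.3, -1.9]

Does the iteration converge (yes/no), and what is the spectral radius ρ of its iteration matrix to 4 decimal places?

yes, ρ = 0.2397

Write A = D+L+U with D = diag(-7.4, -5.6, -20.5, 17.2, 20.9, 18.7).
T_GS = -(D+L)⁻¹U: row 0 first, T[0,1] = -(-3.3)/(-7.4) = -0.4459; later rows by forward substitution.
  T[0,:] = [+0.0000  -0.4459  +0.3649  +0.4324  -0.2432  +0.1892]
  T[1,:] = [+0.0000  +0.1672  +0.2382  +0.0343  -0.0338  -0.1245]
  T[2,:] = [+0.0000  -0.0495  +0.0515  -0.0682  -0.2209  +0.0682]
  T[3,:] = [+0.0000  -0.0318  -0.0406  +0.0087  +0.1992  -0.0228]
  T[4,:] = [+0.0000  -0.0936  +0.0245  +0.0570  -0.0614  -0.0036]
  T[5,:] = [+0.0000  +0.1235  -0.0415  -0.0872  +0.0360  -0.0540]
|roots of det(T-λI)|: 0.2397, 0.1792, 0.1792, 0.0734, 0.0734, 0.0000.
ρ(T) = max|λ| = 0.2397; 0.2397 < 1, so it converges for any x₀.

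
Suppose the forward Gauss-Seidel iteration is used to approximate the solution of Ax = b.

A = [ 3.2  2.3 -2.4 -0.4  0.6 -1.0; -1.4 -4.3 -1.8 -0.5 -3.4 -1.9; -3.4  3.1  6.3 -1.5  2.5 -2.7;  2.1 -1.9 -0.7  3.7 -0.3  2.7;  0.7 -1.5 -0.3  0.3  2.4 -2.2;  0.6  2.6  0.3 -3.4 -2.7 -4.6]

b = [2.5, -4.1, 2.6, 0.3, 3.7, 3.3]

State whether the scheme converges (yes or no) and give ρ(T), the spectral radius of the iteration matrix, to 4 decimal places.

no, ρ = 1.2646

Diagonal D = diag(3.2, -4.3, 6.3, 3.7, 2.4, -4.6); L, U strict lower/upper.
T_GS = -(D+L)⁻¹U: row 0 first, T[0,3] = -(-0.4)/(3.2) = +0.1250; later rows by forward substitution.
  T[0,:] = [+0.0000, -0.7187, +0.7500, +0.1250, -0.1875, +0.3125]
  T[1,:] = [+0.0000, +0.2340, -0.6628, -0.1570, -0.7297, -0.5436]
  T[2,:] = [+0.0000, -0.5030, +0.7309, +0.3828, -0.1390, +0.8647]
  T[3,:] = [+0.0000, +0.4329, -0.6277, -0.0791, -0.2135, -1.0226]
  T[4,:] = [+0.0000, +0.2389, -0.4632, -0.0768, -0.3920, +0.7217]
  T[5,:] = [+0.0000, -0.4545, +0.5067, +0.0561, -0.0580, +0.1222]
moduli |λ_i(T)| = 1.2646, 0.6914, 0.6914, 0.3609, 0.0032, 0.0000.
spectral radius ρ = 1.2646; 1.2646 > 1, so it fails to converge.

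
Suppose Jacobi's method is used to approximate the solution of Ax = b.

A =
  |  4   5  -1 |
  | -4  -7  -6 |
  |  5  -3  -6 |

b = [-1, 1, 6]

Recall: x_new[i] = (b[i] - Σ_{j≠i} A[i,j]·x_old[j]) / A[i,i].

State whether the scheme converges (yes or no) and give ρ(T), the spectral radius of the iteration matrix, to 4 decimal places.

no, ρ = 1.4242

Diagonal D = diag(4, -7, -6); L, U strict lower/upper.
Jacobi: T = -D⁻¹(L+U), T[2,1] = -(-3)/(-6) = -0.5000; T[2,2] = 0.
  T[0,:] = [+0.0000 -1.2500 +0.2500]
  T[1,:] = [-0.5714 +0.0000 -0.8571]
  T[2,:] = [+0.8333 -0.5000 +0.0000]
|eigenvalues of T|: 1.4242, 0.8229, 0.8229.
ρ(T) = max|λ| = 1.4242; 1.4242 > 1 ⇒ diverges.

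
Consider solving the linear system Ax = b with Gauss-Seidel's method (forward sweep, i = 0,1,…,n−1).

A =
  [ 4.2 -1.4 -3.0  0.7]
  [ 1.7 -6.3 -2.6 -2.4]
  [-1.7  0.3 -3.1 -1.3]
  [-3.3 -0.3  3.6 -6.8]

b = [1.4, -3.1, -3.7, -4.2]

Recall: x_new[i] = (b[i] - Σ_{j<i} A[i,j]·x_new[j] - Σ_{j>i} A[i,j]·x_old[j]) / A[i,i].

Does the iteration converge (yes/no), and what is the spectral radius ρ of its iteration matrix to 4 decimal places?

yes, ρ = 0.8693

Split A = D + L + U, D = diag(4.2, -6.3, -3.1, -6.8).
Gauss-Seidel: T = -(D+L)⁻¹U, row 0 first, T[0,1] = -(-1.4)/(4.2) = +0.3333; later rows by forward substitution.
  T[0,:] = [+0.0000  +0.3333  +0.7143  -0.1667]
  T[1,:] = [+0.0000  +0.0899  -0.2200  -0.4259]
  T[2,:] = [+0.0000  -0.1741  -0.4130  -0.3692]
  T[3,:] = [+0.0000  -0.2579  -0.5556  -0.0958]
|λ(T)| sorted: 0.8693, 0.3614, 0.0891, 0.0000.
ρ(T) = max|λ| = 0.8693; 0.8693 < 1 ⇒ converges.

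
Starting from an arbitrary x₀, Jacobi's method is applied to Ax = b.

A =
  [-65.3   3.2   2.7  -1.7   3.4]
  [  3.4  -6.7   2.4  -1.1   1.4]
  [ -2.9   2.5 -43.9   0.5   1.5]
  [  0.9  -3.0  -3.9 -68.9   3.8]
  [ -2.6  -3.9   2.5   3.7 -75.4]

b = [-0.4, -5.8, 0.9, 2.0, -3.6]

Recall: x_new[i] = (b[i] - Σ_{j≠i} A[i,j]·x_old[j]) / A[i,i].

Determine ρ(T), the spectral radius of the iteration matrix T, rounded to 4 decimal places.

Split A = D + L + U, D = diag(-65.3, -6.7, -43.9, -68.9, -75.4).
Jacobi T = -D⁻¹(L+U): T[4,0] = -(-2.6)/(-75.4) = -0.0345; T[4,4] = 0.
  T[0,:] = [+0.0000, +0.0490, +0.0413, -0.0260, +0.0521]
  T[1,:] = [+0.5075, +0.0000, +0.3582, -0.1642, +0.2090]
  T[2,:] = [-0.0661, +0.0569, +0.0000, +0.0114, +0.0342]
  T[3,:] = [+0.0131, -0.0435, -0.0566, +0.0000, +0.0552]
  T[4,:] = [-0.0345, -0.0517, +0.0332, +0.0491, +0.0000]
|roots of det(T-λI)|: 0.2054, 0.1381, 0.1381, 0.0392, 0.0392.
ρ(T) = max|λ| = 0.2054; 0.2054 < 1, so it converges for any x₀.

0.2054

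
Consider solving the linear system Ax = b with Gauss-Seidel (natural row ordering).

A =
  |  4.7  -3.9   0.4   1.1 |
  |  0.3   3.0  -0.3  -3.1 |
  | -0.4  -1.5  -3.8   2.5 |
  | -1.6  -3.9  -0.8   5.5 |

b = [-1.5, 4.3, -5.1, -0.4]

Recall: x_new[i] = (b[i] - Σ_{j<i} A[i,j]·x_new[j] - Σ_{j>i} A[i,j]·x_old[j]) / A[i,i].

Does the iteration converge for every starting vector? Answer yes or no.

yes

Let D = diag(4.7, 3, -3.8, 5.5); L, U the strict triangles.
Gauss-Seidel: T = -(D+L)⁻¹U, row 0 first, T[0,1] = -(-3.9)/(4.7) = +0.8298; later rows by forward substitution.
  T[0,:] = [+0.0000 +0.8298 -0.0851 -0.2340]
  T[1,:] = [+0.0000 -0.0830 +0.1085 +1.0567]
  T[2,:] = [+0.0000 -0.0546 -0.0339 +0.2654]
  T[3,:] = [+0.0000 +0.1746 +0.0473 +0.7198]
eigenvalue magnitudes: 0.9184, 0.2448, 0.0706, 0.0000.
spectral radius ρ = 0.9184; 0.9184 < 1, so it converges for any x₀.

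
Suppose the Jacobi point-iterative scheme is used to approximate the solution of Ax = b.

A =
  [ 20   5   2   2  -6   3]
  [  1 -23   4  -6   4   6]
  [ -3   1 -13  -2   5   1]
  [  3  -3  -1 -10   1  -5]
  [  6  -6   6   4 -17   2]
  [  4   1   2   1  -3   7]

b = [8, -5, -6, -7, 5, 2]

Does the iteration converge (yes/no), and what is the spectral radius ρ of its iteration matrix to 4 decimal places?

yes, ρ = 0.8426

A = D + L + U where D = diag(20, -23, -13, -10, -17, 7).
Jacobi: T = -D⁻¹(L+U), T[5,0] = -(4)/(7) = -0.5714; T[5,5] = 0.
  T[0,:] = [+0.0000 -0.2500 -0.1000 -0.1000 +0.3000 -0.1500]
  T[1,:] = [+0.0435 +0.0000 +0.1739 -0.2609 +0.1739 +0.2609]
  T[2,:] = [-0.2308 +0.0769 +0.0000 -0.1538 +0.3846 +0.0769]
  T[3,:] = [+0.3000 -0.3000 -0.1000 +0.0000 +0.1000 -0.5000]
  T[4,:] = [+0.3529 -0.3529 +0.3529 +0.2353 +0.0000 +0.1176]
  T[5,:] = [-0.5714 -0.1429 -0.2857 -0.1429 +0.4286 +0.0000]
|λ(T)| sorted: 0.8426, 0.3961, 0.3261, 0.3261, 0.1694, 0.1455.
ρ(T) = max|λ| = 0.8426; 0.8426 < 1: convergent.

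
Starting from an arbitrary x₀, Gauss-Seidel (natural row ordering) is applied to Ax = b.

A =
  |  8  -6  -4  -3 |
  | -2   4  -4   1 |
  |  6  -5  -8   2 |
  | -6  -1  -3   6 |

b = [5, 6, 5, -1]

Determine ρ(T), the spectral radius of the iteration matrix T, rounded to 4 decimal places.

1.3321

Let D = diag(8, 4, -8, 6); L, U the strict triangles.
Gauss-Seidel: T = -(D+L)⁻¹U, row 0 first, T[0,3] = -(-3)/(8) = +0.3750; later rows by forward substitution.
  T[0,:] = [+0.0000 +0.7500 +0.5000 +0.3750]
  T[1,:] = [+0.0000 +0.3750 +1.2500 -0.0625]
  T[2,:] = [+0.0000 +0.3281 -0.4062 +0.5703]
  T[3,:] = [+0.0000 +0.9766 +0.5052 +0.6497]
|λ(T)| sorted: 1.3321, 0.3752, 0.3752, 0.0000.
ρ = 1.3321; 1.3321 > 1, so it fails to converge.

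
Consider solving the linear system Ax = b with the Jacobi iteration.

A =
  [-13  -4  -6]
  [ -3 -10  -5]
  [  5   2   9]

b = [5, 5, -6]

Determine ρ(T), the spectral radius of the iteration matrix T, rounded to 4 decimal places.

Split A = D + L + U, D = diag(-13, -10, 9).
Jacobi: T = -D⁻¹(L+U), T[1,2] = -(-5)/(-10) = -0.5000; T[1,1] = 0.
  T[0,:] = [+0.0000 -0.3077 -0.4615]
  T[1,:] = [-0.3000 +0.0000 -0.5000]
  T[2,:] = [-0.5556 -0.2222 +0.0000]
|λ(T)| sorted: 0.7803, 0.4469, 0.3333.
spectral radius ρ = 0.7803; 0.7803 < 1, so it converges for any x₀.

0.7803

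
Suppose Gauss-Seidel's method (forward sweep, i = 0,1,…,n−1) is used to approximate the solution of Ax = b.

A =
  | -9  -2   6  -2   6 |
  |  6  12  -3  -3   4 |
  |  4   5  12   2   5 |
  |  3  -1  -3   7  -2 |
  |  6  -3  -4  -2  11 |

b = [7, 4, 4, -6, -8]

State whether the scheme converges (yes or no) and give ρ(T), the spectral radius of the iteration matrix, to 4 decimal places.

A = D + L + U where D = diag(-9, 12, 12, 7, 11).
T_GS = -(D+L)⁻¹U: row 0 first, T[0,3] = -(-2)/(-9) = -0.2222; later rows by forward substitution.
  T[0,:] = [+0.0000  -0.2222  +0.6667  -0.2222  +0.6667]
  T[1,:] = [+0.0000  +0.1111  -0.0833  +0.3611  -0.6667]
  T[2,:] = [+0.0000  +0.0278  -0.1875  -0.2431  -0.3611]
  T[3,:] = [+0.0000  +0.1230  -0.3780  +0.0427  -0.2500]
  T[4,:] = [+0.0000  +0.1840  -0.5233  +0.1391  -0.7222]
|eigenvalues of T|: 0.8948, 0.2691, 0.1663, 0.0360, 0.0000.
ρ = 0.8948; 0.8948 < 1 ⇒ converges.

yes, ρ = 0.8948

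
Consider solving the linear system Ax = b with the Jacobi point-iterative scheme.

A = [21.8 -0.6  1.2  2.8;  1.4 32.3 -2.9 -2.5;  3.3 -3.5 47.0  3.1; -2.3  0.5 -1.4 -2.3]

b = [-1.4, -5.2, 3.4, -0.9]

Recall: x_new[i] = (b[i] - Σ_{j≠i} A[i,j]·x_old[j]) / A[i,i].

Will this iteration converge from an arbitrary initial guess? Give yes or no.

yes

Diagonal D = diag(21.8, 32.3, 47, -2.3); L, U strict lower/upper.
Jacobi T = -D⁻¹(L+U): T[1,2] = -(-2.9)/(32.3) = +0.0898; T[1,1] = 0.
  T[0,:] = [+0.0000  +0.0275  -0.0550  -0.1284]
  T[1,:] = [-0.0433  +0.0000  +0.0898  +0.0774]
  T[2,:] = [-0.0702  +0.0745  +0.0000  -0.0660]
  T[3,:] = [-1.0000  +0.2174  -0.6087  +0.0000]
|λ(T)| sorted: 0.4735, 0.3928, 0.1025, 0.0218.
ρ(T) = max|λ| = 0.4735; 0.4735 < 1 ⇒ converges.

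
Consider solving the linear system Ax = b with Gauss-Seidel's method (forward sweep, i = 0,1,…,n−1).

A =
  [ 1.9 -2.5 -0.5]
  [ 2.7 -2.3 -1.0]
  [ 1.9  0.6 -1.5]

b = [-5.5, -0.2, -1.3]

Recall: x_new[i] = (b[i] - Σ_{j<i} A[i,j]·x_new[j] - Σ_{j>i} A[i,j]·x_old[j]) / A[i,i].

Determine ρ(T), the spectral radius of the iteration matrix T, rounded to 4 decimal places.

1.2461

Split A = D + L + U, D = diag(1.9, -2.3, -1.5).
GS T = -(D+L)⁻¹U: row 0 first, T[0,2] = -(-0.5)/(1.9) = +0.2632; later rows by forward substitution.
  T[0,:] = [+0.0000, +1.3158, +0.2632]
  T[1,:] = [+0.0000, +1.5446, -0.1259]
  T[2,:] = [+0.0000, +2.2845, +0.2830]
eigenvalue magnitudes: 1.2461, 0.5815, 0.0000.
spectral radius ρ = 1.2461; 1.2461 > 1: divergent.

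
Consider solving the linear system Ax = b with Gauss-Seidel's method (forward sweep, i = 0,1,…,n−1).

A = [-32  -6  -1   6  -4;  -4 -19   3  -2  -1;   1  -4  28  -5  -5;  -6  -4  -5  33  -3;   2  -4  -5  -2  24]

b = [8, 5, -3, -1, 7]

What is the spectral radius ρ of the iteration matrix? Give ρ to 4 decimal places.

Let D = diag(-32, -19, 28, 33, 24); L, U the strict triangles.
T_GS = -(D+L)⁻¹U: row 0 first, T[0,4] = -(-4)/(-32) = -0.1250; later rows by forward substitution.
  T[0,:] = [+0.0000  -0.1875  -0.0312  +0.1875  -0.1250]
  T[1,:] = [+0.0000  +0.0395  +0.1645  -0.1447  -0.0263]
  T[2,:] = [+0.0000  +0.0123  +0.0246  +0.1512  +0.1793]
  T[3,:] = [+0.0000  -0.0274  +0.0180  +0.0395  +0.0922]
  T[4,:] = [+0.0000  +0.0225  +0.0366  -0.0050  +0.0511]
|eigenvalues of T|: 0.1658, 0.0858, 0.0530, 0.0530, 0.0000.
ρ = 0.1658; 0.1658 < 1: convergent.

0.1658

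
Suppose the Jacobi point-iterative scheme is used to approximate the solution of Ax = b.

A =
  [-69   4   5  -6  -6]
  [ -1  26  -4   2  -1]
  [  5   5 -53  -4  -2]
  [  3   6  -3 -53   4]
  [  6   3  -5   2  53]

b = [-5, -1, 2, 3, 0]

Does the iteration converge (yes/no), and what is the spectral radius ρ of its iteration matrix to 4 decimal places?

Diagonal D = diag(-69, 26, -53, -53, 53); L, U strict lower/upper.
Jacobi: T = -D⁻¹(L+U), T[0,2] = -(5)/(-69) = +0.0725; T[0,0] = 0.
  T[0,:] = [+0.0000  +0.0580  +0.0725  -0.0870  -0.0870]
  T[1,:] = [+0.0385  +0.0000  +0.1538  -0.0769  +0.0385]
  T[2,:] = [+0.0943  +0.0943  +0.0000  -0.0755  -0.0377]
  T[3,:] = [+0.0566  +0.1132  -0.0566  +0.0000  +0.0755]
  T[4,:] = [-0.1132  -0.0566  +0.0943  -0.0377  +0.0000]
moduli |λ_i(T)| = 0.1526, 0.0982, 0.0953, 0.0798, 0.0798.
ρ(T) = max|λ| = 0.1526; 0.1526 < 1, so it converges for any x₀.

yes, ρ = 0.1526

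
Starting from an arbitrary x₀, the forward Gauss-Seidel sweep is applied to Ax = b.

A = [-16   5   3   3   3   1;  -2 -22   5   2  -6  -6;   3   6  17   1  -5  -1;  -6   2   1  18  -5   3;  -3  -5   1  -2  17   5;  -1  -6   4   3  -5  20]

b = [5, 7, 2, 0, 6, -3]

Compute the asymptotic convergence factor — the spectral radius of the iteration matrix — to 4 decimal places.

Split A = D + L + U, D = diag(-16, -22, 17, 18, 17, 20).
T_GS = -(D+L)⁻¹U: row 0 first, T[0,3] = -(3)/(-16) = +0.1875; later rows by forward substitution.
  T[0,:] = [+0.0000, +0.3125, +0.1875, +0.1875, +0.1875, +0.0625]
  T[1,:] = [+0.0000, -0.0284, +0.2102, +0.0739, -0.2898, -0.2784]
  T[2,:] = [+0.0000, -0.0451, -0.1073, -0.1180, +0.3633, +0.1461]
  T[3,:] = [+0.0000, +0.1098, +0.0451, +0.0608, +0.3523, -0.1230]
  T[4,:] = [+0.0000, +0.0624, +0.1065, +0.0689, -0.0321, -0.3880]
  T[5,:] = [+0.0000, +0.0152, +0.1138, +0.0632, -0.2111, -0.1882]
moduli |λ_i(T)| = 0.5198, 0.1858, 0.0698, 0.0698, 0.0363, 0.0000.
spectral radius ρ = 0.5198; 0.5198 < 1: convergent.

0.5198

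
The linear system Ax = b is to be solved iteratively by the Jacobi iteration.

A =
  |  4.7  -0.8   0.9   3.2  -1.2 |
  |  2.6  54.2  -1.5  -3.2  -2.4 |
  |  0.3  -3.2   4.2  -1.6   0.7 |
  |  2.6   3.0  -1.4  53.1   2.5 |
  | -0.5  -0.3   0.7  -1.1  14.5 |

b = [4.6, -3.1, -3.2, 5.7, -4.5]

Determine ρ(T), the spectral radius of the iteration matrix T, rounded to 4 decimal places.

A = D + L + U where D = diag(4.7, 54.2, 4.2, 53.1, 14.5).
Jacobi T = -D⁻¹(L+U): T[1,3] = -(-3.2)/(54.2) = +0.0590; T[1,1] = 0.
  T[0,:] = [+0.0000  +0.1702  -0.1915  -0.6809  +0.2553]
  T[1,:] = [-0.0480  +0.0000  +0.0277  +0.0590  +0.0443]
  T[2,:] = [-0.0714  +0.7619  +0.0000  +0.3810  -0.1667]
  T[3,:] = [-0.0490  -0.0565  +0.0264  +0.0000  -0.0471]
  T[4,:] = [+0.0345  +0.0207  -0.0483  +0.0759  +0.0000]
eigenvalue magnitudes: 0.3465, 0.2037, 0.2037, 0.1104, 0.1104.
ρ = 0.3465; 0.3465 < 1, so it converges for any x₀.

0.3465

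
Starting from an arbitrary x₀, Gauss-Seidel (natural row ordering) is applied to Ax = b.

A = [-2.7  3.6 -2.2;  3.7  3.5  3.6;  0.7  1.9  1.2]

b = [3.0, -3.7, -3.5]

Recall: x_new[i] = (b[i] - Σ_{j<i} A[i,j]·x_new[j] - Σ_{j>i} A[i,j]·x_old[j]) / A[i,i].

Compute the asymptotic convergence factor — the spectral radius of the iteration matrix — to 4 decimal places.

Write A = D+L+U with D = diag(-2.7, 3.5, 1.2).
Gauss-Seidel: T = -(D+L)⁻¹U, row 0 first, T[0,1] = -(3.6)/(-2.7) = +1.3333; later rows by forward substitution.
  T[0,:] = [+0.0000, +1.3333, -0.8148]
  T[1,:] = [+0.0000, -1.4095, -0.1672]
  T[2,:] = [+0.0000, +1.4540, +0.7400]
eigenvalue magnitudes: 1.2898, 0.6203, 0.0000.
ρ(T) = max|λ| = 1.2898; 1.2898 > 1 ⇒ diverges.

1.2898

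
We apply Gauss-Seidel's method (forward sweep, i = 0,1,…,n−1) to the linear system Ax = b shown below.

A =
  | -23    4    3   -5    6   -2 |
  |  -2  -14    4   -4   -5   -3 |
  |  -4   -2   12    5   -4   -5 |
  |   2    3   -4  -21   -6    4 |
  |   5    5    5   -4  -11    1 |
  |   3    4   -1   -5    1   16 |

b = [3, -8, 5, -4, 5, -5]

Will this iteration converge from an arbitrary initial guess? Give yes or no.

Split A = D + L + U, D = diag(-23, -14, 12, -21, -11, 16).
GS T = -(D+L)⁻¹U: row 0 first, T[0,5] = -(-2)/(-23) = -0.0870; later rows by forward substitution.
  T[0,:] = [+0.0000  +0.1739  +0.1304  -0.2174  +0.2609  -0.0870]
  T[1,:] = [+0.0000  -0.0248  +0.2671  -0.2547  -0.3944  -0.2019]
  T[2,:] = [+0.0000  +0.0538  +0.0880  -0.5316  +0.3546  +0.3540]
  T[3,:] = [+0.0000  +0.0028  +0.0338  +0.0442  -0.3847  +0.0859]
  T[4,:] = [+0.0000  +0.0912  +0.2084  -0.4723  +0.2404  +0.0893]
  T[5,:] = [+0.0000  -0.0279  -0.0882  +0.1145  -0.0634  +0.1102]
moduli |λ_i(T)| = 0.6889, 0.1924, 0.1924, 0.0695, 0.0569, 0.0000.
spectral radius ρ = 0.6889; 0.6889 < 1, so it converges for any x₀.

yes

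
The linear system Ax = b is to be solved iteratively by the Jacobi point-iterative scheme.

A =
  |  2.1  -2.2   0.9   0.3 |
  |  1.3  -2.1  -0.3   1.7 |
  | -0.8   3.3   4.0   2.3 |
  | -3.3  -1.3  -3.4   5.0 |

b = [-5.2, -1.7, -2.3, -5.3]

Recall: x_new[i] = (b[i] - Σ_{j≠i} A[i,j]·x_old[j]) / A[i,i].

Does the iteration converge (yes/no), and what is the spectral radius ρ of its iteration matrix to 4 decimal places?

no, ρ = 1.1549

Split A = D + L + U, D = diag(2.1, -2.1, 4, 5).
T_J = -D⁻¹(L+U): T[1,3] = -(1.7)/(-2.1) = +0.8095; T[1,1] = 0.
  T[0,:] = [+0.0000, +1.0476, -0.4286, -0.1429]
  T[1,:] = [+0.6190, +0.0000, -0.1429, +0.8095]
  T[2,:] = [+0.2000, -0.8250, +0.0000, -0.5750]
  T[3,:] = [+0.6600, +0.2600, +0.6800, +0.0000]
eigenvalue magnitudes: 1.1549, 0.9054, 0.8379, 0.8379.
spectral radius ρ = 1.1549; 1.1549 > 1: divergent.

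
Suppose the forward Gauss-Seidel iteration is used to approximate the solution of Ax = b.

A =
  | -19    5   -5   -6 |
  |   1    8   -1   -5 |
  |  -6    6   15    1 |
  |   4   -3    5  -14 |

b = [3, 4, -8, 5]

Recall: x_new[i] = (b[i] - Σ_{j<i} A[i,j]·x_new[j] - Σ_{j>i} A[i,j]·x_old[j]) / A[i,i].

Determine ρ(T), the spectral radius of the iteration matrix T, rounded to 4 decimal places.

Write A = D+L+U with D = diag(-19, 8, 15, -14).
Gauss-Seidel: T = -(D+L)⁻¹U, row 0 first, T[0,1] = -(5)/(-19) = +0.2632; later rows by forward substitution.
  T[0,:] = [+0.0000  +0.2632  -0.2632  -0.3158]
  T[1,:] = [+0.0000  -0.0329  +0.1579  +0.6645]
  T[2,:] = [+0.0000  +0.1184  -0.1684  -0.4588]
  T[3,:] = [+0.0000  +0.1245  -0.1692  -0.3965]
moduli |λ_i(T)| = 0.7277, 0.1229, 0.0070, 0.0000.
ρ = 0.7277; 0.7277 < 1, so it converges for any x₀.

0.7277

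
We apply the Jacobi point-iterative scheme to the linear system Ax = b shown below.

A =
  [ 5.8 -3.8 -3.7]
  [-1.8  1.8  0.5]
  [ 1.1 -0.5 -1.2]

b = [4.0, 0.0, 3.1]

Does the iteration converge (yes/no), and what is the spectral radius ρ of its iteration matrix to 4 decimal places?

no, ρ = 1.2995

Split A = D + L + U, D = diag(5.8, 1.8, -1.2).
T_J = -D⁻¹(L+U): T[0,2] = -(-3.7)/(5.8) = +0.6379; T[0,0] = 0.
  T[0,:] = [+0.0000  +0.6552  +0.6379]
  T[1,:] = [+1.0000  +0.0000  -0.2778]
  T[2,:] = [+0.9167  -0.4167  +0.0000]
|λ(T)| sorted: 1.2995, 0.9484, 0.3510.
ρ(T) = max|λ| = 1.2995; 1.2995 > 1 ⇒ diverges.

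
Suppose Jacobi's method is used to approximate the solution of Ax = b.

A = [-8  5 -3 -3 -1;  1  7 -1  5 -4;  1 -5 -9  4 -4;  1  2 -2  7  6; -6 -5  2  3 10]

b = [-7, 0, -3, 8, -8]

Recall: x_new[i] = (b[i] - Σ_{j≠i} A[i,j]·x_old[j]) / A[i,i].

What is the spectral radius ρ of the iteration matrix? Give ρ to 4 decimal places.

1.3768

Let D = diag(-8, 7, -9, 7, 10); L, U the strict triangles.
Jacobi T = -D⁻¹(L+U): T[1,3] = -(5)/(7) = -0.7143; T[1,1] = 0.
  T[0,:] = [+0.0000, +0.6250, -0.3750, -0.3750, -0.1250]
  T[1,:] = [-0.1429, +0.0000, +0.1429, -0.7143, +0.5714]
  T[2,:] = [+0.1111, -0.5556, +0.0000, +0.4444, -0.4444]
  T[3,:] = [-0.1429, -0.2857, +0.2857, +0.0000, -0.8571]
  T[4,:] = [+0.6000, +0.5000, -0.2000, -0.3000, +0.0000]
eigenvalue magnitudes: 1.3768, 0.7489, 0.7489, 0.3650, 0.3650.
ρ = 1.3768; 1.3768 > 1 ⇒ diverges.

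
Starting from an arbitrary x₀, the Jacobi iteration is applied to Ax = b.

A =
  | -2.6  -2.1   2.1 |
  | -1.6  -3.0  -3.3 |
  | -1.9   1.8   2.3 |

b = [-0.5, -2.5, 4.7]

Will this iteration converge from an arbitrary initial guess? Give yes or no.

A = D + L + U where D = diag(-2.6, -3, 2.3).
T_J = -D⁻¹(L+U): T[1,2] = -(-3.3)/(-3) = -1.1000; T[1,1] = 0.
  T[0,:] = [+0.0000 -0.8077 +0.8077]
  T[1,:] = [-0.5333 +0.0000 -1.1000]
  T[2,:] = [+0.8261 -0.7826 +0.0000]
|λ(T)| sorted: 1.6188, 0.8134, 0.8134.
ρ(T) = max|λ| = 1.6188; 1.6188 > 1, so it fails to converge.

no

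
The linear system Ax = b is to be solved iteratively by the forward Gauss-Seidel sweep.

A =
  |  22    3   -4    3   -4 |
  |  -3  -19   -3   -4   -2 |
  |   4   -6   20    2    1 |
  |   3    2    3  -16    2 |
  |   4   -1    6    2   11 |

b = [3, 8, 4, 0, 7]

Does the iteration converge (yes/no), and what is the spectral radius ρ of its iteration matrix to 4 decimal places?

A = D + L + U where D = diag(22, -19, 20, -16, 11).
GS T = -(D+L)⁻¹U: row 0 first, T[0,3] = -(3)/(22) = -0.1364; later rows by forward substitution.
  T[0,:] = [+0.0000 -0.1364 +0.1818 -0.1364 +0.1818]
  T[1,:] = [+0.0000 +0.0215 -0.1866 -0.1890 -0.1340]
  T[2,:] = [+0.0000 +0.0337 -0.0923 -0.1294 -0.1266]
  T[3,:] = [+0.0000 -0.0166 -0.0065 -0.0735 +0.1186]
  T[4,:] = [+0.0000 +0.0362 -0.0315 +0.1164 -0.0308]
|roots of det(T-λI)|: 0.1825, 0.0906, 0.0769, 0.0769, 0.0000.
spectral radius ρ = 0.1825; 0.1825 < 1, so it converges for any x₀.

yes, ρ = 0.1825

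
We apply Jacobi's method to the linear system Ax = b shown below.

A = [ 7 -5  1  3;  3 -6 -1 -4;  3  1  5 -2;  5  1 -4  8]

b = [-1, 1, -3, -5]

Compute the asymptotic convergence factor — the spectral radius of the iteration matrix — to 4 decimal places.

1.2716

Let D = diag(7, -6, 5, 8); L, U the strict triangles.
Jacobi T = -D⁻¹(L+U): T[2,3] = -(-2)/(5) = +0.4000; T[2,2] = 0.
  T[0,:] = [+0.0000  +0.7143  -0.1429  -0.4286]
  T[1,:] = [+0.5000  +0.0000  -0.1667  -0.6667]
  T[2,:] = [-0.6000  -0.2000  +0.0000  +0.4000]
  T[3,:] = [-0.6250  -0.1250  +0.5000  +0.0000]
moduli |λ_i(T)| = 1.2716, 0.4731, 0.4601, 0.4601.
spectral radius ρ = 1.2716; 1.2716 > 1: divergent.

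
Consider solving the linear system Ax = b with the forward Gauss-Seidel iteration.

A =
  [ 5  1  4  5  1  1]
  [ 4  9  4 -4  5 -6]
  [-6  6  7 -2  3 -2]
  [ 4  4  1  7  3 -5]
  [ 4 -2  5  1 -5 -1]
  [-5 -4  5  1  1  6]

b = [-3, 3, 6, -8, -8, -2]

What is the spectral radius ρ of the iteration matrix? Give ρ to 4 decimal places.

Let D = diag(5, 9, 7, 7, -5, 6); L, U the strict triangles.
Gauss-Seidel: T = -(D+L)⁻¹U, row 0 first, T[0,2] = -(4)/(5) = -0.8000; later rows by forward substitution.
  T[0,:] = [+0.0000 -0.2000 -0.8000 -1.0000 -0.2000 -0.2000]
  T[1,:] = [+0.0000 +0.0889 -0.0889 +0.8889 -0.4667 +0.7556]
  T[2,:] = [+0.0000 -0.2476 -0.6095 -1.3333 -0.2000 -0.5333]
  T[3,:] = [+0.0000 +0.0989 +0.5950 +0.2540 -0.0190 +0.4730]
  T[4,:] = [+0.0000 -0.4234 -1.0950 -2.4381 -0.1771 -1.1010]
  T[5,:] = [+0.0000 +0.1530 -0.1347 +1.2344 -0.2784 +0.8861]
eigenvalue magnitudes: 1.6393, 0.8099, 0.8099, 0.0411, 0.0411, 0.0000.
ρ = 1.6393; 1.6393 > 1, so it fails to converge.

1.6393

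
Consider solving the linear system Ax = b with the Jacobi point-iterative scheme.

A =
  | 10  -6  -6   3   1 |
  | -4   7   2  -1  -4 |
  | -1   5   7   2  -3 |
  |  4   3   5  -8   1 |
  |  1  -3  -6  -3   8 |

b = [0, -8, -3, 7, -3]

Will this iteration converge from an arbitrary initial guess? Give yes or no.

Diagonal D = diag(10, 7, 7, -8, 8); L, U strict lower/upper.
Jacobi T = -D⁻¹(L+U): T[4,0] = -(1)/(8) = -0.1250; T[4,4] = 0.
  T[0,:] = [+0.0000, +0.6000, +0.6000, -0.3000, -0.1000]
  T[1,:] = [+0.5714, +0.0000, -0.2857, +0.1429, +0.5714]
  T[2,:] = [+0.1429, -0.7143, +0.0000, -0.2857, +0.4286]
  T[3,:] = [+0.5000, +0.3750, +0.6250, +0.0000, +0.1250]
  T[4,:] = [-0.1250, +0.3750, +0.7500, +0.3750, +0.0000]
|roots of det(T-λI)|: 1.3036, 0.7341, 0.7341, 0.4020, 0.4020.
ρ(T) = max|λ| = 1.3036; 1.3036 > 1, so it fails to converge.

no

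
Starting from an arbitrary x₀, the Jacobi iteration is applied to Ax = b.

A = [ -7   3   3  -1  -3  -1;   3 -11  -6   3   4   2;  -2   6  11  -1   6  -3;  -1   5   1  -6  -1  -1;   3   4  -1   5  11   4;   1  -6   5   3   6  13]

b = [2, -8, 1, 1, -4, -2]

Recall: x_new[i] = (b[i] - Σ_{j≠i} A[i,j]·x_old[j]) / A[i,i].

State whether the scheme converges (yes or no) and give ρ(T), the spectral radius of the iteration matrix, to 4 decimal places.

no, ρ = 1.2070

Diagonal D = diag(-7, -11, 11, -6, 11, 13); L, U strict lower/upper.
Jacobi T = -D⁻¹(L+U): T[1,2] = -(-6)/(-11) = -0.5455; T[1,1] = 0.
  T[0,:] = [+0.0000, +0.4286, +0.4286, -0.1429, -0.4286, -0.1429]
  T[1,:] = [+0.2727, +0.0000, -0.5455, +0.2727, +0.3636, +0.1818]
  T[2,:] = [+0.1818, -0.5455, +0.0000, +0.0909, -0.5455, +0.2727]
  T[3,:] = [-0.1667, +0.8333, +0.1667, +0.0000, -0.1667, -0.1667]
  T[4,:] = [-0.2727, -0.3636, +0.0909, -0.4545, +0.0000, -0.3636]
  T[5,:] = [-0.0769, +0.4615, -0.3846, -0.2308, -0.4615, +0.0000]
moduli |λ_i(T)| = 1.2070, 0.7911, 0.7911, 0.3705, 0.2145, 0.1273.
ρ = 1.2070; 1.2070 > 1 ⇒ diverges.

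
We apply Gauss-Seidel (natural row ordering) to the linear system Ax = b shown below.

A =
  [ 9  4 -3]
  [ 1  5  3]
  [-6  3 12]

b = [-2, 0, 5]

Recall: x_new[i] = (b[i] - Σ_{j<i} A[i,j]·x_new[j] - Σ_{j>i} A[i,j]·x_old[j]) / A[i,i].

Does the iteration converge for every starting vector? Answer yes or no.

yes

Diagonal D = diag(9, 5, 12); L, U strict lower/upper.
GS T = -(D+L)⁻¹U: row 0 first, T[0,1] = -(4)/(9) = -0.4444; later rows by forward substitution.
  T[0,:] = [+0.0000, -0.4444, +0.3333]
  T[1,:] = [+0.0000, +0.0889, -0.6667]
  T[2,:] = [+0.0000, -0.2444, +0.3333]
eigenvalue magnitudes: 0.6329, 0.2107, 0.0000.
ρ = 0.6329; 0.6329 < 1, so it converges for any x₀.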